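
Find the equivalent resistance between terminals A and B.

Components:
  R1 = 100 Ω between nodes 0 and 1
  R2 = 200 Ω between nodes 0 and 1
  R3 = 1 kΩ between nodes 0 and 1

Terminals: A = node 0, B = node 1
Reduce the network between node 0 (A) and node 1 (B) by series/parallel combination:
  Rp1 = R1 ‖ R2 ‖ R3 (parallel, all between nodes 0 and 1) = 1/(1/100 + 1/200 + 1/1000) = 62.5 Ω
R_eq = 62.5 Ω

Final answer: 62.5 Ω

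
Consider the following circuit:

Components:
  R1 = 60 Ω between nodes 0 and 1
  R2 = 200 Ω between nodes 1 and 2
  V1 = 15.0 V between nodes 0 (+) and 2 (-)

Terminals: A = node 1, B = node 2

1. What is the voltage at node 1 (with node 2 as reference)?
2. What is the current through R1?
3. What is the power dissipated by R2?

Nodal analysis, taking node 2 as the 0 V reference.
Source V1 fixes V_0 = 15 V.
KCL at each unknown node (sum of currents leaving = 0; resistances in Ω):
  Node 1: (V_1 - 15)/60 + (V_1 - 0)/200 = 0
Collecting terms: 0.02167 × V_1 = 0.25  =>  V_1 = 11.54 V
Part 1:
  Read off the nodal solution: V_1 = 11.54 V
Part 2:
  I_R1 = (V_0 - V_1)/R1 = (15 - 11.54)/60 = 0.05769 A
  Magnitude: I_R1 = 0.05769 A
Part 3:
  I_R2 = (V_1 - V_2)/R2 = (11.54 - 0)/200 = 0.05769 A
  P_R2 = I_R2² × R2 = (0.05769)² × 200 = 0.6657 W

Final answers:
1. V_1 = 11.54 V
2. I_R1 = 0.05769 A
3. P_R2 = 0.6657 W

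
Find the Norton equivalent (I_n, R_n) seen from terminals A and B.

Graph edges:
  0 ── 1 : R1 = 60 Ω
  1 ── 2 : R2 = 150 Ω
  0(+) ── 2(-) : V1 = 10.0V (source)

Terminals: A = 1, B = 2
Find the Thévenin equivalent first; then I_n = V_th/R_th and R_n = R_th.
Step 1 — V_th is the open-circuit voltage V_A - V_B (nothing connected across the terminals).
Nodal analysis, taking node 2 as the 0 V reference.
Source V1 fixes V_0 = 10 V.
KCL at each unknown node (sum of currents leaving = 0; resistances in Ω):
  Node 1: (V_1 - 10)/60 + (V_1 - 0)/150 = 0
Collecting terms: 0.02333 × V_1 = 0.1667  =>  V_1 = 7.143 V
V_th = V_1 - V_2 = 7.143 - 0 = 7.143 V
Step 2 — R_th: zero the source — replace V1 by a short circuit (node 2 merges into node 0) — and find the resistance seen between A (node 1) and B (node 0).
Reduce the network between node 1 (A) and node 0 (B) by series/parallel combination:
  Rp1 = R1 ‖ R2 (parallel, both between nodes 0 and 1) = 1/(1/60 + 1/150) = 42.86 Ω
R_th = 42.86 Ω
I_n = V_th/R_th = 7.143/42.86 = 0.1667 A, and R_n = R_th = 42.86 Ω

Final answer: I_n = 0.1667 A, R_n = 42.86 Ω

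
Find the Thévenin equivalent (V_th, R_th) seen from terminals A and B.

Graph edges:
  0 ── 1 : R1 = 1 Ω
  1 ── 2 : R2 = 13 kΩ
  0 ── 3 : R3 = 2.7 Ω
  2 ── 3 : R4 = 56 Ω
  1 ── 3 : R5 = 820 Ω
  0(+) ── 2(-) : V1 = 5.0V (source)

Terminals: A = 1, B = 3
Step 1 — V_th is the open-circuit voltage V_A - V_B (nothing connected across the terminals).
Nodal analysis, taking node 2 as the 0 V reference.
Source V1 fixes V_0 = 5 V.
KCL at each unknown node (sum of currents leaving = 0; resistances in Ω):
  Node 1: (V_1 - 5)/1 + (V_1 - 0)/13000 + (V_1 - V_3)/820 = 0
  Node 3: (V_3 - 5)/2.7 + (V_3 - 0)/56 + (V_3 - V_1)/820 = 0
Collecting terms (coefficients in siemens):
  1.001·V_1 - 0.00122·V_3 = 5
  0.3894·V_3 - 0.00122·V_1 = 1.852
Determinant D = (1.001)(0.3894) - (-0.00122)(-0.00122) = 0.39
V_1 = [(5)(0.3894) - (-0.00122)(1.852)]/D = 4.999 V
V_3 = [(1.001)(1.852) - (5)(-0.00122)]/D = 4.771 V
V_th = V_1 - V_3 = 4.999 - 4.771 = 0.2286 V
Step 2 — R_th: zero the source — replace V1 by a short circuit (node 2 merges into node 0) — and find the resistance seen between A (node 1) and B (node 3).
Reduce the network between node 1 (A) and node 3 (B) by series/parallel combination:
  Rp1 = R1 ‖ R2 (parallel, both between nodes 0 and 1) = 1/(1/1 + 1/13000) = 0.9999 Ω
  Rp2 = R3 ‖ R4 (parallel, both between nodes 0 and 3) = 1/(1/2.7 + 1/56) = 2.576 Ω
  Rs1 = Rp1 + Rp2 (series, joined only at node 0) = 0.9999 + 2.576 = 3.576 Ω
  Rp3 = R5 ‖ Rs1 (parallel, both between nodes 1 and 3) = 1/(1/820 + 1/3.576) = 3.56 Ω
R_th = 3.56 Ω

Final answer: V_th = 0.2286 V, R_th = 3.56 Ω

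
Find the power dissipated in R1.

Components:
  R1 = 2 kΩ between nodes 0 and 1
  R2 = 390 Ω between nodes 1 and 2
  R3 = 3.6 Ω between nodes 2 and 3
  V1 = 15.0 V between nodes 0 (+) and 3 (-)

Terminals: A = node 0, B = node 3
Nodal analysis, taking node 3 as the 0 V reference.
Source V1 fixes V_0 = 15 V.
KCL at each unknown node (sum of currents leaving = 0; resistances in Ω):
  Node 1: (V_1 - 15)/2000 + (V_1 - V_2)/390 = 0
  Node 2: (V_2 - V_1)/390 + (V_2 - 0)/3.6 = 0
Collecting terms (coefficients in siemens):
  0.003064·V_1 - 0.002564·V_2 = 0.0075
  0.2803·V_2 - 0.002564·V_1 = 0
Determinant D = (0.003064)(0.2803) - (-0.002564)(-0.002564) = 0.0008524
V_1 = [(0.0075)(0.2803) - (-0.002564)(0)]/D = 2.467 V
V_2 = [(0.003064)(0) - (0.0075)(-0.002564)]/D = 0.02256 V
I_R1 = (V_0 - V_1)/R1 = (15 - 2.467)/2000 = 0.006267 A
P_R1 = I_R1² × R1 = (0.006267)² × 2000 = 0.07854 W

Final answer: 0.07854 W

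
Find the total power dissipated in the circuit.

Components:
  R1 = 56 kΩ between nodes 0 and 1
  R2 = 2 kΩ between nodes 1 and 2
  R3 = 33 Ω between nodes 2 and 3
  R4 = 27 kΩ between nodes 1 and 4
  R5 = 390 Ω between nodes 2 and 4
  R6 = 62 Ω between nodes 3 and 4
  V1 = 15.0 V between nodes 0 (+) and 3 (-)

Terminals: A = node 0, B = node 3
Nodal analysis, taking node 3 as the 0 V reference.
Source V1 fixes V_0 = 15 V.
KCL at each unknown node (sum of currents leaving = 0; resistances in Ω):
  Node 1: (V_1 - 15)/56000 + (V_1 - V_2)/2000 + (V_1 - V_4)/27000 = 0
  Node 2: (V_2 - V_1)/2000 + (V_2 - 0)/33 + (V_2 - V_4)/390 = 0
  Node 4: (V_4 - V_1)/27000 + (V_4 - V_2)/390 + (V_4 - 0)/62 = 0
Collecting terms (coefficients in siemens):
  0.0005549·V_1 - 0.0005·V_2 - 0.00003704·V_4 = 0.0002679
  0.03337·V_2 - 0.0005·V_1 - 0.002564·V_4 = 0
  0.01873·V_4 - 0.00003704·V_1 - 0.002564·V_2 = 0
Solving these 3 simultaneous equations (Gaussian elimination) gives:
  V_1 = 0.4896 V, V_2 = 0.00749 V, V_4 = 0.001993 V
Power in each resistor, P = (ΔV)²/R:
  P_R1 = (15 - 0.4896)²/56000 = 0.00376 W
  P_R2 = (0.4896 - 0.00749)²/2000 = 0.0001162 W
  P_R3 = (0.00749 - 0)²/33 = 0.0000017 W
  P_R4 = (0.4896 - 0.001993)²/27000 = 0.000008806 W
  P_R5 = (0.00749 - 0.001993)²/390 = 0.00000007746 W
  P_R6 = (0 - 0.001993)²/62 = 0.00000006409 W
P_total = P_R1 + P_R2 + P_R3 + P_R4 + P_R5 + P_R6 = 0.003887 W

Final answer: 0.003887 W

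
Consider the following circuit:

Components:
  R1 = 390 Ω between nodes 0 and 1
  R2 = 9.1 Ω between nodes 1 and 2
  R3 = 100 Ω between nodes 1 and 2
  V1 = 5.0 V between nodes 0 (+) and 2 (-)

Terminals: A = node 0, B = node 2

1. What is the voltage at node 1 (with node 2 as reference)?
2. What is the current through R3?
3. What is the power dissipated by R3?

Nodal analysis, taking node 2 as the 0 V reference.
Source V1 fixes V_0 = 5 V.
KCL at each unknown node (sum of currents leaving = 0; resistances in Ω):
  Node 1: (V_1 - 5)/390 + (V_1 - 0)/9.1 + (V_1 - 0)/100 = 0
Collecting terms: 0.1225 × V_1 = 0.01282  =>  V_1 = 0.1047 V
Part 1:
  Read off the nodal solution: V_1 = 0.1047 V
Part 2:
  I_R3 = (V_1 - V_2)/R3 = (0.1047 - 0)/100 = 0.001047 A
  Magnitude: I_R3 = 0.001047 A
Part 3:
  I_R3 = (V_1 - V_2)/R3 = (0.1047 - 0)/100 = 0.001047 A
  P_R3 = I_R3² × R3 = (0.001047)² × 100 = 0.0001096 W

Final answers:
1. V_1 = 0.1047 V
2. I_R3 = 0.001047 A
3. P_R3 = 0.0001096 W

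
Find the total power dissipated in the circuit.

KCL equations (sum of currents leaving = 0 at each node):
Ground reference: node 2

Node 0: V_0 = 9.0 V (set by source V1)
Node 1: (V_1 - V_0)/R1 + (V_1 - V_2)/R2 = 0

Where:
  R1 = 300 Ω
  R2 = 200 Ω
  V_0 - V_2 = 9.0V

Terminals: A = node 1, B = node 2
Nodal analysis, taking node 2 as the 0 V reference.
Source V1 fixes V_0 = 9 V.
KCL at each unknown node (sum of currents leaving = 0; resistances in Ω):
  Node 1: (V_1 - 9)/300 + (V_1 - 0)/200 = 0
Collecting terms: 0.008333 × V_1 = 0.03  =>  V_1 = 3.6 V
Power in each resistor, P = (ΔV)²/R:
  P_R1 = (9 - 3.6)²/300 = 0.0972 W
  P_R2 = (3.6 - 0)²/200 = 0.0648 W
P_total = P_R1 + P_R2 = 0.162 W

Final answer: 0.162 W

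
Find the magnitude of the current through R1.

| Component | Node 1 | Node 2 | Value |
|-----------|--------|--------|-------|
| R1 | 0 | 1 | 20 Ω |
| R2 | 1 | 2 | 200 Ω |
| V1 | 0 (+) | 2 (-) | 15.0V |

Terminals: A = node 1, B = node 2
Nodal analysis, taking node 2 as the 0 V reference.
Source V1 fixes V_0 = 15 V.
KCL at each unknown node (sum of currents leaving = 0; resistances in Ω):
  Node 1: (V_1 - 15)/20 + (V_1 - 0)/200 = 0
Collecting terms: 0.055 × V_1 = 0.75  =>  V_1 = 13.64 V
I_R1 = (V_0 - V_1)/R1 = (15 - 13.64)/20 = 0.06818 A
|I_R1| = 0.06818 A

Final answer: |I_R1| = 0.06818 A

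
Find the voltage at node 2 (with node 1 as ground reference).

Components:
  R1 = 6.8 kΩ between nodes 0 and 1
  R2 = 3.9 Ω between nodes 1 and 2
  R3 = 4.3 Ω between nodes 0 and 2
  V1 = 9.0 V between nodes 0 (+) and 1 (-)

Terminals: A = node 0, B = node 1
Nodal analysis, taking node 1 as the 0 V reference.
Source V1 fixes V_0 = 9 V.
KCL at each unknown node (sum of currents leaving = 0; resistances in Ω):
  Node 2: (V_2 - 0)/3.9 + (V_2 - 9)/4.3 = 0
Collecting terms: 0.489 × V_2 = 2.093  =>  V_2 = 4.28 V
The requested potential is V_2 = 4.28 V.

Final answer: V_2 = 4.28 V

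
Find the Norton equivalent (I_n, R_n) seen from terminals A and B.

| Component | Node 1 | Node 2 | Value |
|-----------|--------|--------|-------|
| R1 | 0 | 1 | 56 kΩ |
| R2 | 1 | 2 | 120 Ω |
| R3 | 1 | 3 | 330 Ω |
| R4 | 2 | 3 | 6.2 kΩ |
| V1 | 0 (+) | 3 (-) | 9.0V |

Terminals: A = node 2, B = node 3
Find the Thévenin equivalent first; then I_n = V_th/R_th and R_n = R_th.
Step 1 — V_th is the open-circuit voltage V_A - V_B (nothing connected across the terminals).
Nodal analysis, taking node 3 as the 0 V reference.
Source V1 fixes V_0 = 9 V.
KCL at each unknown node (sum of currents leaving = 0; resistances in Ω):
  Node 1: (V_1 - 9)/56000 + (V_1 - V_2)/120 + (V_1 - 0)/330 = 0
  Node 2: (V_2 - V_1)/120 + (V_2 - 0)/6200 = 0
Collecting terms (coefficients in siemens):
  0.01138·V_1 - 0.008333·V_2 = 0.0001607
  0.008495·V_2 - 0.008333·V_1 = 0
Determinant D = (0.01138)(0.008495) - (-0.008333)(-0.008333) = 0.00002724
V_1 = [(0.0001607)(0.008495) - (-0.008333)(0)]/D = 0.05012 V
V_2 = [(0.01138)(0) - (0.0001607)(-0.008333)]/D = 0.04917 V
V_th = V_2 - V_3 = 0.04917 - 0 = 0.04917 V
Step 2 — R_th: zero the source — replace V1 by a short circuit (node 3 merges into node 0) — and find the resistance seen between A (node 2) and B (node 0).
Reduce the network between node 2 (A) and node 0 (B) by series/parallel combination:
  Rp1 = R1 ‖ R3 (parallel, both between nodes 0 and 1) = 1/(1/56000 + 1/330) = 328.1 Ω
  Rs1 = R2 + Rp1 (series, joined only at node 1) = 120 + 328.1 = 448.1 Ω
  Rp2 = R4 ‖ Rs1 (parallel, both between nodes 0 and 2) = 1/(1/6200 + 1/448.1) = 417.9 Ω
R_th = 417.9 Ω
I_n = V_th/R_th = 0.04917/417.9 = 0.0001177 A, and R_n = R_th = 417.9 Ω

Final answer: I_n = 0.0001177 A, R_n = 417.9 Ω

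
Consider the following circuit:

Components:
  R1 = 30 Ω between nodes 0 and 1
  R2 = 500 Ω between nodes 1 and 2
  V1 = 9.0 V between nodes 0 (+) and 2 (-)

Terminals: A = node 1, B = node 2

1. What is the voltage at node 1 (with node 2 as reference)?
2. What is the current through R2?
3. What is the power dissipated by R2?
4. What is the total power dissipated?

Nodal analysis, taking node 2 as the 0 V reference.
Source V1 fixes V_0 = 9 V.
KCL at each unknown node (sum of currents leaving = 0; resistances in Ω):
  Node 1: (V_1 - 9)/30 + (V_1 - 0)/500 = 0
Collecting terms: 0.03533 × V_1 = 0.3  =>  V_1 = 8.491 V
Part 1:
  Read off the nodal solution: V_1 = 8.491 V
Part 2:
  I_R2 = (V_1 - V_2)/R2 = (8.491 - 0)/500 = 0.01698 A
  Magnitude: I_R2 = 0.01698 A
Part 3:
  I_R2 = (V_1 - V_2)/R2 = (8.491 - 0)/500 = 0.01698 A
  P_R2 = I_R2² × R2 = (0.01698)² × 500 = 0.1442 W
Part 4:
  Power in each resistor, P = (ΔV)²/R:
    P_R1 = (9 - 8.491)²/30 = 0.008651 W
    P_R2 = (8.491 - 0)²/500 = 0.1442 W
  P_total = P_R1 + P_R2 = 0.1528 W

Final answers:
1. V_1 = 8.491 V
2. I_R2 = 0.01698 A
3. P_R2 = 0.1442 W
4. P_total = 0.1528 W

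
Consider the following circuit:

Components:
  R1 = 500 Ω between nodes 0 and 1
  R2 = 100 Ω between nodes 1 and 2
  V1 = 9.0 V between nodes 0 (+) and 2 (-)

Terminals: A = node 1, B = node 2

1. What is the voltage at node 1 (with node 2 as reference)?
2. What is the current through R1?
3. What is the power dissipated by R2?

Nodal analysis, taking node 2 as the 0 V reference.
Source V1 fixes V_0 = 9 V.
KCL at each unknown node (sum of currents leaving = 0; resistances in Ω):
  Node 1: (V_1 - 9)/500 + (V_1 - 0)/100 = 0
Collecting terms: 0.012 × V_1 = 0.018  =>  V_1 = 1.5 V
Part 1:
  Read off the nodal solution: V_1 = 1.5 V
Part 2:
  I_R1 = (V_0 - V_1)/R1 = (9 - 1.5)/500 = 0.015 A
  Magnitude: I_R1 = 0.015 A
Part 3:
  I_R2 = (V_1 - V_2)/R2 = (1.5 - 0)/100 = 0.015 A
  P_R2 = I_R2² × R2 = (0.015)² × 100 = 0.0225 W

Final answers:
1. V_1 = 1.5 V
2. I_R1 = 0.015 A
3. P_R2 = 0.0225 W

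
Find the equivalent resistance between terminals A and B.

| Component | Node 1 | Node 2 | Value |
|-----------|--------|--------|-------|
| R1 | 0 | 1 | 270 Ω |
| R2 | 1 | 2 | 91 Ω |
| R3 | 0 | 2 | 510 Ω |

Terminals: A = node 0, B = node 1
Reduce the network between node 0 (A) and node 1 (B) by series/parallel combination:
  Rs1 = R3 + R2 (series, joined only at node 2) = 510 + 91 = 601 Ω
  Rp1 = R1 ‖ Rs1 (parallel, both between nodes 0 and 1) = 1/(1/270 + 1/601) = 186.3 Ω
R_eq = 186.3 Ω

Final answer: 186.3 Ω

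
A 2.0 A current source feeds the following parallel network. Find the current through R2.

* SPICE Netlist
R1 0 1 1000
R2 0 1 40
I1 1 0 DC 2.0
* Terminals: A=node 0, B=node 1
All resistors sit directly between nodes 0 and 1, so they are in parallel and share one voltage V; the full source current 2 A splits among them.
1/R_par = 1/1000 + 1/40 = 0.026 S  =>  R_par = 38.46 Ω
V = I × R_par = 2 × 38.46 = 76.92 V
I_R2 = V/R2 = 76.92/40 = 1.923 A

Final answer: 1.923 A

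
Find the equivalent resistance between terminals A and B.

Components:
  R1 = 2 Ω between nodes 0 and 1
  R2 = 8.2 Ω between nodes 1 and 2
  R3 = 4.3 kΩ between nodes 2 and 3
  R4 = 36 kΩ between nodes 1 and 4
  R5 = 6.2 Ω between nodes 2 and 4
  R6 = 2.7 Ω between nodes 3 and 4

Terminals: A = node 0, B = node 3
The network is not a plain series/parallel combination. Inject a 1 A test current into terminal A (node 0) and return it from terminal B (node 3); then R_eq = V_A / (1 A).
Nodal analysis, taking node 3 as the 0 V reference.
Current source I_test pushes 1 A into node 0 and draws it out of node 3.
KCL at each unknown node (sum of currents leaving = 0; resistances in Ω):
  Node 0: (V_0 - V_1)/2 - 1 = 0
  Node 1: (V_1 - V_0)/2 + (V_1 - V_2)/8.2 + (V_1 - V_4)/36000 = 0
  Node 2: (V_2 - V_1)/8.2 + (V_2 - 0)/4300 + (V_2 - V_4)/6.2 = 0
  Node 4: (V_4 - V_1)/36000 + (V_4 - V_2)/6.2 + (V_4 - 0)/2.7 = 0
Collecting terms (coefficients in siemens):
  0.5·V_0 - 0.5·V_1 = 1
  0.622·V_1 - 0.5·V_0 - 0.122·V_2 - 0.00002778·V_4 = 0
  0.2835·V_2 - 0.122·V_1 - 0.1613·V_4 = 0
  0.5317·V_4 - 0.00002778·V_1 - 0.1613·V_2 = 0
Solving these 4 simultaneous equations (Gaussian elimination) gives:
  V_0 = 19.08 V, V_1 = 17.08 V, V_2 = 8.879 V, V_4 = 2.694 V
R_eq = V_0 / 1 A = 19.08 Ω

Final answer: 19.08 Ω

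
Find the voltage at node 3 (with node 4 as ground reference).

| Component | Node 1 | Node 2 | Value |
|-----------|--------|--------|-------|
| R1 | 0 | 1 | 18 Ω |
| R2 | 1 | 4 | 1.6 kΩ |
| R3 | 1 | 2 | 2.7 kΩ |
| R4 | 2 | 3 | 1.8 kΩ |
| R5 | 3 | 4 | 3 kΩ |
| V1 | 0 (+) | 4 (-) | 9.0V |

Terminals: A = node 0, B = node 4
Nodal analysis, taking node 4 as the 0 V reference.
Source V1 fixes V_0 = 9 V.
KCL at each unknown node (sum of currents leaving = 0; resistances in Ω):
  Node 1: (V_1 - 9)/18 + (V_1 - 0)/1600 + (V_1 - V_2)/2700 = 0
  Node 2: (V_2 - V_1)/2700 + (V_2 - V_3)/1800 = 0
  Node 3: (V_3 - V_2)/1800 + (V_3 - 0)/3000 = 0
Collecting terms (coefficients in siemens):
  0.05655·V_1 - 0.0003704·V_2 = 0.5
  0.0009259·V_2 - 0.0003704·V_1 - 0.0005556·V_3 = 0
  0.0008889·V_3 - 0.0005556·V_2 = 0
Solving these 3 simultaneous equations (Gaussian elimination) gives:
  V_1 = 8.879 V, V_2 = 5.682 V, V_3 = 3.552 V
The requested potential is V_3 = 3.552 V.

Final answer: V_3 = 3.552 V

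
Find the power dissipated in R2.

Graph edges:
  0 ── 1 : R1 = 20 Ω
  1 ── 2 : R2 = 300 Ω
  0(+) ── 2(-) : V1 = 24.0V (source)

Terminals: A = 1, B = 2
Nodal analysis, taking node 2 as the 0 V reference.
Source V1 fixes V_0 = 24 V.
KCL at each unknown node (sum of currents leaving = 0; resistances in Ω):
  Node 1: (V_1 - 24)/20 + (V_1 - 0)/300 = 0
Collecting terms: 0.05333 × V_1 = 1.2  =>  V_1 = 22.5 V
I_R2 = (V_1 - V_2)/R2 = (22.5 - 0)/300 = 0.075 A
P_R2 = I_R2² × R2 = (0.075)² × 300 = 1.688 W

Final answer: 1.688 W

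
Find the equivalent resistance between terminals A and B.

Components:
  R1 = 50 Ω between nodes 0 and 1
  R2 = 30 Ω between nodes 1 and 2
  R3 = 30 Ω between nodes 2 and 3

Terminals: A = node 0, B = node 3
Reduce the network between node 0 (A) and node 3 (B) by series/parallel combination:
  Rs1 = R1 + R2 (series, joined only at node 1) = 50 + 30 = 80 Ω
  Rs2 = R3 + Rs1 (series, joined only at node 2) = 30 + 80 = 110 Ω
R_eq = 110 Ω

Final answer: 110 Ω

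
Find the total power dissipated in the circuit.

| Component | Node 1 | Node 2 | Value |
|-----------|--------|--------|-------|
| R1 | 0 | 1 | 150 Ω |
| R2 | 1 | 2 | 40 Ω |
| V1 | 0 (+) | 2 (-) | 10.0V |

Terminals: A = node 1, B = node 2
Nodal analysis, taking node 2 as the 0 V reference.
Source V1 fixes V_0 = 10 V.
KCL at each unknown node (sum of currents leaving = 0; resistances in Ω):
  Node 1: (V_1 - 10)/150 + (V_1 - 0)/40 = 0
Collecting terms: 0.03167 × V_1 = 0.06667  =>  V_1 = 2.105 V
Power in each resistor, P = (ΔV)²/R:
  P_R1 = (10 - 2.105)²/150 = 0.4155 W
  P_R2 = (2.105 - 0)²/40 = 0.1108 W
P_total = P_R1 + P_R2 = 0.5263 W

Final answer: 0.5263 W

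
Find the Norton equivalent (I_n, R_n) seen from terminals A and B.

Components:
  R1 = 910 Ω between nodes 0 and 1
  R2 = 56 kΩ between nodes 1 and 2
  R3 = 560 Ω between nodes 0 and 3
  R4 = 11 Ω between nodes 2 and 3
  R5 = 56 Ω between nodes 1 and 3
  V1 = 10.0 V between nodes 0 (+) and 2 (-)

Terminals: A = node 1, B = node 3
Find the Thévenin equivalent first; then I_n = V_th/R_th and R_n = R_th.
Step 1 — V_th is the open-circuit voltage V_A - V_B (nothing connected across the terminals).
Nodal analysis, taking node 2 as the 0 V reference.
Source V1 fixes V_0 = 10 V.
KCL at each unknown node (sum of currents leaving = 0; resistances in Ω):
  Node 1: (V_1 - 10)/910 + (V_1 - 0)/56000 + (V_1 - V_3)/56 = 0
  Node 3: (V_3 - 10)/560 + (V_3 - 0)/11 + (V_3 - V_1)/56 = 0
Collecting terms (coefficients in siemens):
  0.01897·V_1 - 0.01786·V_3 = 0.01099
  0.1106·V_3 - 0.01786·V_1 = 0.01786
Determinant D = (0.01897)(0.1106) - (-0.01786)(-0.01786) = 0.001779
V_1 = [(0.01099)(0.1106) - (-0.01786)(0.01786)]/D = 0.8623 V
V_3 = [(0.01897)(0.01786) - (0.01099)(-0.01786)]/D = 0.3008 V
V_th = V_1 - V_3 = 0.8623 - 0.3008 = 0.5615 V
Step 2 — R_th: zero the source — replace V1 by a short circuit (node 2 merges into node 0) — and find the resistance seen between A (node 1) and B (node 3).
Reduce the network between node 1 (A) and node 3 (B) by series/parallel combination:
  Rp1 = R1 ‖ R2 (parallel, both between nodes 0 and 1) = 1/(1/910 + 1/56000) = 895.4 Ω
  Rp2 = R3 ‖ R4 (parallel, both between nodes 0 and 3) = 1/(1/560 + 1/11) = 10.79 Ω
  Rs1 = Rp1 + Rp2 (series, joined only at node 0) = 895.4 + 10.79 = 906.2 Ω
  Rp3 = R5 ‖ Rs1 (parallel, both between nodes 1 and 3) = 1/(1/56 + 1/906.2) = 52.74 Ω
R_th = 52.74 Ω
I_n = V_th/R_th = 0.5615/52.74 = 0.01065 A, and R_n = R_th = 52.74 Ω

Final answer: I_n = 0.01065 A, R_n = 52.74 Ω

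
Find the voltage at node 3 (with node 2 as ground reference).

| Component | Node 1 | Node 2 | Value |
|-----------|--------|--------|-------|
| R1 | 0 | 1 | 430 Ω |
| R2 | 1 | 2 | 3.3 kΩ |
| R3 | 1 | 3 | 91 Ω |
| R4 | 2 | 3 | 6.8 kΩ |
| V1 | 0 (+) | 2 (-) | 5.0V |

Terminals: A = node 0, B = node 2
Nodal analysis, taking node 2 as the 0 V reference.
Source V1 fixes V_0 = 5 V.
KCL at each unknown node (sum of currents leaving = 0; resistances in Ω):
  Node 1: (V_1 - 5)/430 + (V_1 - 0)/3300 + (V_1 - V_3)/91 = 0
  Node 3: (V_3 - V_1)/91 + (V_3 - 0)/6800 = 0
Collecting terms (coefficients in siemens):
  0.01362·V_1 - 0.01099·V_3 = 0.01163
  0.01114·V_3 - 0.01099·V_1 = 0
Determinant D = (0.01362)(0.01114) - (-0.01099)(-0.01099) = 0.00003089
V_1 = [(0.01163)(0.01114) - (-0.01099)(0)]/D = 4.192 V
V_3 = [(0.01362)(0) - (0.01163)(-0.01099)]/D = 4.137 V
The requested potential is V_3 = 4.137 V.

Final answer: V_3 = 4.137 V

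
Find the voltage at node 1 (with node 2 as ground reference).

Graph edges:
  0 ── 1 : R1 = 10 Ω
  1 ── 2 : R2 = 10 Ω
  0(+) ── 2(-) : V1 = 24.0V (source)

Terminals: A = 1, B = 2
Nodal analysis, taking node 2 as the 0 V reference.
Source V1 fixes V_0 = 24 V.
KCL at each unknown node (sum of currents leaving = 0; resistances in Ω):
  Node 1: (V_1 - 24)/10 + (V_1 - 0)/10 = 0
Collecting terms: 0.2 × V_1 = 2.4  =>  V_1 = 12 V
The requested potential is V_1 = 12 V.

Final answer: V_1 = 12 V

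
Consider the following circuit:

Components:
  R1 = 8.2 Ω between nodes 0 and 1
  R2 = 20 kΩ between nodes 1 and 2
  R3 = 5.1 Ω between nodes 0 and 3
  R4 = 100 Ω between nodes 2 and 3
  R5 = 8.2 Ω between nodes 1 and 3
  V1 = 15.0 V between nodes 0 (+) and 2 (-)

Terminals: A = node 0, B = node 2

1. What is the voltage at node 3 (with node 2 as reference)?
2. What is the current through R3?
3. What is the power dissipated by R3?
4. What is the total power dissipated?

Nodal analysis, taking node 2 as the 0 V reference.
Source V1 fixes V_0 = 15 V.
KCL at each unknown node (sum of currents leaving = 0; resistances in Ω):
  Node 1: (V_1 - 15)/8.2 + (V_1 - 0)/20000 + (V_1 - V_3)/8.2 = 0
  Node 3: (V_3 - 15)/5.1 + (V_3 - 0)/100 + (V_3 - V_1)/8.2 = 0
Collecting terms (coefficients in siemens):
  0.244·V_1 - 0.122·V_3 = 1.829
  0.328·V_3 - 0.122·V_1 = 2.941
Determinant D = (0.244)(0.328) - (-0.122)(-0.122) = 0.06515
V_1 = [(1.829)(0.328) - (-0.122)(2.941)]/D = 14.72 V
V_3 = [(0.244)(2.941) - (1.829)(-0.122)]/D = 14.44 V
Part 1:
  Read off the nodal solution: V_3 = 14.44 V
Part 2:
  I_R3 = (V_0 - V_3)/R3 = (15 - 14.44)/5.1 = 0.1104 A
  Magnitude: I_R3 = 0.1104 A
Part 3:
  I_R3 = (V_0 - V_3)/R3 = (15 - 14.44)/5.1 = 0.1104 A
  P_R3 = I_R3² × R3 = (0.1104)² × 5.1 = 0.06216 W
Part 4:
  Power in each resistor, P = (ΔV)²/R:
    P_R1 = (15 - 14.72)²/8.2 = 0.009874 W
    P_R2 = (14.72 - 0)²/20000 = 0.01083 W
    P_R3 = (15 - 14.44)²/5.1 = 0.06216 W
    P_R4 = (0 - 14.44)²/100 = 2.084 W
    P_R5 = (14.72 - 14.44)²/8.2 = 0.00946 W
  P_total = P_R1 + P_R2 + P_R3 + P_R4 + P_R5 = 2.177 W

Final answers:
1. V_3 = 14.44 V
2. I_R3 = 0.1104 A
3. P_R3 = 0.06216 W
4. P_total = 2.177 W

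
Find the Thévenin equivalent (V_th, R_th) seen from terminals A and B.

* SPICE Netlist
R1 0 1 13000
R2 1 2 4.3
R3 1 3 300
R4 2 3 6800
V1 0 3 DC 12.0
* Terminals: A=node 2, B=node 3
Step 1 — V_th is the open-circuit voltage V_A - V_B (nothing connected across the terminals).
Nodal analysis, taking node 3 as the 0 V reference.
Source V1 fixes V_0 = 12 V.
KCL at each unknown node (sum of currents leaving = 0; resistances in Ω):
  Node 1: (V_1 - 12)/13000 + (V_1 - V_2)/4.3 + (V_1 - 0)/300 = 0
  Node 2: (V_2 - V_1)/4.3 + (V_2 - 0)/6800 = 0
Collecting terms (coefficients in siemens):
  0.236·V_1 - 0.2326·V_2 = 0.0009231
  0.2327·V_2 - 0.2326·V_1 = 0
Determinant D = (0.236)(0.2327) - (-0.2326)(-0.2326) = 0.0008278
V_1 = [(0.0009231)(0.2327) - (-0.2326)(0)]/D = 0.2595 V
V_2 = [(0.236)(0) - (0.0009231)(-0.2326)]/D = 0.2593 V
V_th = V_2 - V_3 = 0.2593 - 0 = 0.2593 V
Step 2 — R_th: zero the source — replace V1 by a short circuit (node 3 merges into node 0) — and find the resistance seen between A (node 2) and B (node 0).
Reduce the network between node 2 (A) and node 0 (B) by series/parallel combination:
  Rp1 = R1 ‖ R3 (parallel, both between nodes 0 and 1) = 1/(1/13000 + 1/300) = 293.2 Ω
  Rs1 = R2 + Rp1 (series, joined only at node 1) = 4.3 + 293.2 = 297.5 Ω
  Rp2 = R4 ‖ Rs1 (parallel, both between nodes 0 and 2) = 1/(1/6800 + 1/297.5) = 285.1 Ω
R_th = 285.1 Ω

Final answer: V_th = 0.2593 V, R_th = 285.1 Ω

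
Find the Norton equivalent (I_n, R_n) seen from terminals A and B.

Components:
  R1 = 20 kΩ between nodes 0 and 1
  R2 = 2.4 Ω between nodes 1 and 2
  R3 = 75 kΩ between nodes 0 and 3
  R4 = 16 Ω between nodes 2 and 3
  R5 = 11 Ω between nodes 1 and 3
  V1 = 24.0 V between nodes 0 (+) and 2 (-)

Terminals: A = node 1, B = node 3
Find the Thévenin equivalent first; then I_n = V_th/R_th and R_n = R_th.
Step 1 — V_th is the open-circuit voltage V_A - V_B (nothing connected across the terminals).
Nodal analysis, taking node 2 as the 0 V reference.
Source V1 fixes V_0 = 24 V.
KCL at each unknown node (sum of currents leaving = 0; resistances in Ω):
  Node 1: (V_1 - 24)/20000 + (V_1 - 0)/2.4 + (V_1 - V_3)/11 = 0
  Node 3: (V_3 - 24)/75000 + (V_3 - 0)/16 + (V_3 - V_1)/11 = 0
Collecting terms (coefficients in siemens):
  0.5076·V_1 - 0.09091·V_3 = 0.0012
  0.1534·V_3 - 0.09091·V_1 = 0.00032
Determinant D = (0.5076)(0.1534) - (-0.09091)(-0.09091) = 0.06962
V_1 = [(0.0012)(0.1534) - (-0.09091)(0.00032)]/D = 0.003062 V
V_3 = [(0.5076)(0.00032) - (0.0012)(-0.09091)]/D = 0.0039 V
V_th = V_1 - V_3 = 0.003062 - 0.0039 = -0.0008379 V
Step 2 — R_th: zero the source — replace V1 by a short circuit (node 2 merges into node 0) — and find the resistance seen between A (node 1) and B (node 3).
Reduce the network between node 1 (A) and node 3 (B) by series/parallel combination:
  Rp1 = R1 ‖ R2 (parallel, both between nodes 0 and 1) = 1/(1/20000 + 1/2.4) = 2.4 Ω
  Rp2 = R3 ‖ R4 (parallel, both between nodes 0 and 3) = 1/(1/75000 + 1/16) = 16 Ω
  Rs1 = Rp1 + Rp2 (series, joined only at node 0) = 2.4 + 16 = 18.4 Ω
  Rp3 = R5 ‖ Rs1 (parallel, both between nodes 1 and 3) = 1/(1/11 + 1/18.4) = 6.884 Ω
R_th = 6.884 Ω
I_n = V_th/R_th = -0.0008379/6.884 = -0.0001217 A, and R_n = R_th = 6.884 Ω

Final answer: I_n = -0.0001217 A, R_n = 6.884 Ω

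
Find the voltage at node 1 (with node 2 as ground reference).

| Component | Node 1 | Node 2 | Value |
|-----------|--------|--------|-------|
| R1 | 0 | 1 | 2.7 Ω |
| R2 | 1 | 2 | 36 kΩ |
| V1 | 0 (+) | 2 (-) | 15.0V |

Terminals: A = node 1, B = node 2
Nodal analysis, taking node 2 as the 0 V reference.
Source V1 fixes V_0 = 15 V.
KCL at each unknown node (sum of currents leaving = 0; resistances in Ω):
  Node 1: (V_1 - 15)/2.7 + (V_1 - 0)/36000 = 0
Collecting terms: 0.3704 × V_1 = 5.556  =>  V_1 = 15 V
The requested potential is V_1 = 15 V.

Final answer: V_1 = 15 V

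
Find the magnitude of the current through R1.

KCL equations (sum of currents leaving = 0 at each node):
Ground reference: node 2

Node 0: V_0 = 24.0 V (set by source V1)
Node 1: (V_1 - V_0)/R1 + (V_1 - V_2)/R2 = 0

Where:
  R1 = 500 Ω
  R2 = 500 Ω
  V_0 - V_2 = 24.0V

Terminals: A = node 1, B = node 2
Nodal analysis, taking node 2 as the 0 V reference.
Source V1 fixes V_0 = 24 V.
KCL at each unknown node (sum of currents leaving = 0; resistances in Ω):
  Node 1: (V_1 - 24)/500 + (V_1 - 0)/500 = 0
Collecting terms: 0.004 × V_1 = 0.048  =>  V_1 = 12 V
I_R1 = (V_0 - V_1)/R1 = (24 - 12)/500 = 0.024 A
|I_R1| = 0.024 A

Final answer: |I_R1| = 0.024 A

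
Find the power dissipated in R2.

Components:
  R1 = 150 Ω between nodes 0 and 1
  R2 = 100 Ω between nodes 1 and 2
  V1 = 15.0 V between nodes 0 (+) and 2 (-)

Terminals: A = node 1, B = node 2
Nodal analysis, taking node 2 as the 0 V reference.
Source V1 fixes V_0 = 15 V.
KCL at each unknown node (sum of currents leaving = 0; resistances in Ω):
  Node 1: (V_1 - 15)/150 + (V_1 - 0)/100 = 0
Collecting terms: 0.01667 × V_1 = 0.1  =>  V_1 = 6 V
I_R2 = (V_1 - V_2)/R2 = (6 - 0)/100 = 0.06 A
P_R2 = I_R2² × R2 = (0.06)² × 100 = 0.36 W

Final answer: 0.36 W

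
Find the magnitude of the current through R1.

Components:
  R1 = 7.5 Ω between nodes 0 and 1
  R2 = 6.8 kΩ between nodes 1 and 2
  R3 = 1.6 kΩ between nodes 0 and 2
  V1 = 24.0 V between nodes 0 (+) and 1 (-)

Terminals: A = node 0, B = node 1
Nodal analysis, taking node 1 as the 0 V reference.
Source V1 fixes V_0 = 24 V.
KCL at each unknown node (sum of currents leaving = 0; resistances in Ω):
  Node 2: (V_2 - 0)/6800 + (V_2 - 24)/1600 = 0
Collecting terms: 0.0007721 × V_2 = 0.015  =>  V_2 = 19.43 V
I_R1 = (V_0 - V_1)/R1 = (24 - 0)/7.5 = 3.2 A
|I_R1| = 3.2 A

Final answer: |I_R1| = 3.2 A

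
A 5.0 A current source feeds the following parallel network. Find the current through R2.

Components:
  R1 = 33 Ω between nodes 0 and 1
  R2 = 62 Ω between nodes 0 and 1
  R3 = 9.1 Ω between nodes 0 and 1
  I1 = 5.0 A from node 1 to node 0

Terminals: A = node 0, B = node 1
All resistors sit directly between nodes 0 and 1, so they are in parallel and share one voltage V; the full source current 5 A splits among them.
1/R_par = 1/33 + 1/62 + 1/9.1 = 0.1563 S  =>  R_par = 6.397 Ω
V = I × R_par = 5 × 6.397 = 31.99 V
I_R2 = V/R2 = 31.99/62 = 0.5159 A

Final answer: 0.5159 A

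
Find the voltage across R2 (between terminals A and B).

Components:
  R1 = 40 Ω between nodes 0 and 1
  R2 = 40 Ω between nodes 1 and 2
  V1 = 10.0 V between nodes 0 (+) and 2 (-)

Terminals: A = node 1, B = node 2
R1 and R2 are in series across V1 (node 0 → node 1 → node 2), and the output A–B is taken across R2, so this is a voltage divider.
Series current: I = V1/(R1 + R2) = 10/(40 + 40) = 10/80 = 0.125 A
V_R2 = I × R2 = V1 × R2/(R1 + R2) = 10 × 40/80 = 5 V

Final answer: 5 V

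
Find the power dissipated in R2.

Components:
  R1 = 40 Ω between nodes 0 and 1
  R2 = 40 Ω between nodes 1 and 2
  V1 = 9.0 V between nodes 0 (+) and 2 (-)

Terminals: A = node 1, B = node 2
Nodal analysis, taking node 2 as the 0 V reference.
Source V1 fixes V_0 = 9 V.
KCL at each unknown node (sum of currents leaving = 0; resistances in Ω):
  Node 1: (V_1 - 9)/40 + (V_1 - 0)/40 = 0
Collecting terms: 0.05 × V_1 = 0.225  =>  V_1 = 4.5 V
I_R2 = (V_1 - V_2)/R2 = (4.5 - 0)/40 = 0.1125 A
P_R2 = I_R2² × R2 = (0.1125)² × 40 = 0.5062 W

Final answer: 0.5062 W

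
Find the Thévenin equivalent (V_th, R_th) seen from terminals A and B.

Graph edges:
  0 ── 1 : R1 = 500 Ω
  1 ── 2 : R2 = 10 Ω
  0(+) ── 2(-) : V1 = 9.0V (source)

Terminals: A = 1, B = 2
Step 1 — V_th is the open-circuit voltage V_A - V_B (nothing connected across the terminals).
Nodal analysis, taking node 2 as the 0 V reference.
Source V1 fixes V_0 = 9 V.
KCL at each unknown node (sum of currents leaving = 0; resistances in Ω):
  Node 1: (V_1 - 9)/500 + (V_1 - 0)/10 = 0
Collecting terms: 0.102 × V_1 = 0.018  =>  V_1 = 0.1765 V
V_th = V_1 - V_2 = 0.1765 - 0 = 0.1765 V
Step 2 — R_th: zero the source — replace V1 by a short circuit (node 2 merges into node 0) — and find the resistance seen between A (node 1) and B (node 0).
Reduce the network between node 1 (A) and node 0 (B) by series/parallel combination:
  Rp1 = R1 ‖ R2 (parallel, both between nodes 0 and 1) = 1/(1/500 + 1/10) = 9.804 Ω
R_th = 9.804 Ω

Final answer: V_th = 0.1765 V, R_th = 9.804 Ω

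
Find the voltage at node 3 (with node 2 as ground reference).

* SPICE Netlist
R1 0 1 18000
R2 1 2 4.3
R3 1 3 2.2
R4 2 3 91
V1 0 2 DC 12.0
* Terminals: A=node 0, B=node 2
Nodal analysis, taking node 2 as the 0 V reference.
Source V1 fixes V_0 = 12 V.
KCL at each unknown node (sum of currents leaving = 0; resistances in Ω):
  Node 1: (V_1 - 12)/18000 + (V_1 - 0)/4.3 + (V_1 - V_3)/2.2 = 0
  Node 3: (V_3 - V_1)/2.2 + (V_3 - 0)/91 = 0
Collecting terms (coefficients in siemens):
  0.6872·V_1 - 0.4545·V_3 = 0.0006667
  0.4655·V_3 - 0.4545·V_1 = 0
Determinant D = (0.6872)(0.4655) - (-0.4545)(-0.4545) = 0.1133
V_1 = [(0.0006667)(0.4655) - (-0.4545)(0)]/D = 0.00274 V
V_3 = [(0.6872)(0) - (0.0006667)(-0.4545)]/D = 0.002675 V
The requested potential is V_3 = 0.002675 V.

Final answer: V_3 = 0.002675 V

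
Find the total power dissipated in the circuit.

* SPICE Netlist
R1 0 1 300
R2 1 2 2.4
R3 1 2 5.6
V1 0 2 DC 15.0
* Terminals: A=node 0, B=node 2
Nodal analysis, taking node 2 as the 0 V reference.
Source V1 fixes V_0 = 15 V.
KCL at each unknown node (sum of currents leaving = 0; resistances in Ω):
  Node 1: (V_1 - 15)/300 + (V_1 - 0)/2.4 + (V_1 - 0)/5.6 = 0
Collecting terms: 0.5986 × V_1 = 0.05  =>  V_1 = 0.08353 V
Power in each resistor, P = (ΔV)²/R:
  P_R1 = (15 - 0.08353)²/300 = 0.7417 W
  P_R2 = (0.08353 - 0)²/2.4 = 0.002907 W
  P_R3 = (0.08353 - 0)²/5.6 = 0.001246 W
P_total = P_R1 + P_R2 + P_R3 = 0.7458 W

Final answer: 0.7458 W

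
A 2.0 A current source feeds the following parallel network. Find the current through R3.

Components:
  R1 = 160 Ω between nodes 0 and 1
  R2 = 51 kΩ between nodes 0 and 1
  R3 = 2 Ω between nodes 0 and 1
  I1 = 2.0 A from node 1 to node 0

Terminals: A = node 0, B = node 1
All resistors sit directly between nodes 0 and 1, so they are in parallel and share one voltage V; the full source current 2 A splits among them.
1/R_par = 1/160 + 1/51000 + 1/2 = 0.5063 S  =>  R_par = 1.975 Ω
V = I × R_par = 2 × 1.975 = 3.95 V
I_R3 = V/R3 = 3.95/2 = 1.975 A

Final answer: 1.975 A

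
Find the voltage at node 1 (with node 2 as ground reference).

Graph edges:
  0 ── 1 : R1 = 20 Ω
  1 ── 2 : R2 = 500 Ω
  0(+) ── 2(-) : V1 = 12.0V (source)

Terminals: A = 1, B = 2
Nodal analysis, taking node 2 as the 0 V reference.
Source V1 fixes V_0 = 12 V.
KCL at each unknown node (sum of currents leaving = 0; resistances in Ω):
  Node 1: (V_1 - 12)/20 + (V_1 - 0)/500 = 0
Collecting terms: 0.052 × V_1 = 0.6  =>  V_1 = 11.54 V
The requested potential is V_1 = 11.54 V.

Final answer: V_1 = 11.54 V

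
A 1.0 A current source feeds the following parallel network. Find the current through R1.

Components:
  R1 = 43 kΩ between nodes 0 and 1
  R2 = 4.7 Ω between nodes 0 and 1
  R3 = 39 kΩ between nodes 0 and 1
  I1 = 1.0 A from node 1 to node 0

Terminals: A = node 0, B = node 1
All resistors sit directly between nodes 0 and 1, so they are in parallel and share one voltage V; the full source current 1 A splits among them.
1/R_par = 1/43000 + 1/4.7 + 1/39000 = 0.2128 S  =>  R_par = 4.699 Ω
V = I × R_par = 1 × 4.699 = 4.699 V
I_R1 = V/R1 = 4.699/43000 = 0.0001093 A

Final answer: 0.0001093 A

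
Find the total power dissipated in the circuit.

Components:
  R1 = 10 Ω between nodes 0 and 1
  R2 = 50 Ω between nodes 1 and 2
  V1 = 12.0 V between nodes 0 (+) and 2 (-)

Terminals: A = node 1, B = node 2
Nodal analysis, taking node 2 as the 0 V reference.
Source V1 fixes V_0 = 12 V.
KCL at each unknown node (sum of currents leaving = 0; resistances in Ω):
  Node 1: (V_1 - 12)/10 + (V_1 - 0)/50 = 0
Collecting terms: 0.12 × V_1 = 1.2  =>  V_1 = 10 V
Power in each resistor, P = (ΔV)²/R:
  P_R1 = (12 - 10)²/10 = 0.4 W
  P_R2 = (10 - 0)²/50 = 2 W
P_total = P_R1 + P_R2 = 2.4 W

Final answer: 2.4 W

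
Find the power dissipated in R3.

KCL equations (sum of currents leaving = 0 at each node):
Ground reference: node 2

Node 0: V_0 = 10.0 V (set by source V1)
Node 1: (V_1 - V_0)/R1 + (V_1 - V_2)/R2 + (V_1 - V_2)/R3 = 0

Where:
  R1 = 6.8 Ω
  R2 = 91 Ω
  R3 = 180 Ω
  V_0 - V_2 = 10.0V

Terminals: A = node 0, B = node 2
Nodal analysis, taking node 2 as the 0 V reference.
Source V1 fixes V_0 = 10 V.
KCL at each unknown node (sum of currents leaving = 0; resistances in Ω):
  Node 1: (V_1 - 10)/6.8 + (V_1 - 0)/91 + (V_1 - 0)/180 = 0
Collecting terms: 0.1636 × V_1 = 1.471  =>  V_1 = 8.989 V
I_R3 = (V_1 - V_2)/R3 = (8.989 - 0)/180 = 0.04994 A
P_R3 = I_R3² × R3 = (0.04994)² × 180 = 0.4489 W

Final answer: 0.4489 W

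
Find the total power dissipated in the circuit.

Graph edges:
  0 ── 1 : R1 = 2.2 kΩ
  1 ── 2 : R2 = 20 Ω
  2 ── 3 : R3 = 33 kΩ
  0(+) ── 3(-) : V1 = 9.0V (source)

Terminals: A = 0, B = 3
Nodal analysis, taking node 3 as the 0 V reference.
Source V1 fixes V_0 = 9 V.
KCL at each unknown node (sum of currents leaving = 0; resistances in Ω):
  Node 1: (V_1 - 9)/2200 + (V_1 - V_2)/20 = 0
  Node 2: (V_2 - V_1)/20 + (V_2 - 0)/33000 = 0
Collecting terms (coefficients in siemens):
  0.05045·V_1 - 0.05·V_2 = 0.004091
  0.05003·V_2 - 0.05·V_1 = 0
Determinant D = (0.05045)(0.05003) - (-0.05)(-0.05) = 0.00002426
V_1 = [(0.004091)(0.05003) - (-0.05)(0)]/D = 8.438 V
V_2 = [(0.05045)(0) - (0.004091)(-0.05)]/D = 8.433 V
Power in each resistor, P = (ΔV)²/R:
  P_R1 = (9 - 8.438)²/2200 = 0.0001437 W
  P_R2 = (8.438 - 8.433)²/20 = 0.000001306 W
  P_R3 = (8.433 - 0)²/33000 = 0.002155 W
P_total = P_R1 + P_R2 + P_R3 = 0.0023 W

Final answer: 0.0023 W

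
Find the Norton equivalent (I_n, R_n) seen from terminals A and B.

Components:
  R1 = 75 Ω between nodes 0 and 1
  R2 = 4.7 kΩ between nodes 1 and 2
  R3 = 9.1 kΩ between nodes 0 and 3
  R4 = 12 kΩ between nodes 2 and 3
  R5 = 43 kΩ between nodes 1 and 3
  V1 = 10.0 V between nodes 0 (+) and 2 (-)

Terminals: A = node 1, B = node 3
Find the Thévenin equivalent first; then I_n = V_th/R_th and R_n = R_th.
Step 1 — V_th is the open-circuit voltage V_A - V_B (nothing connected across the terminals).
Nodal analysis, taking node 2 as the 0 V reference.
Source V1 fixes V_0 = 10 V.
KCL at each unknown node (sum of currents leaving = 0; resistances in Ω):
  Node 1: (V_1 - 10)/75 + (V_1 - 0)/4700 + (V_1 - V_3)/43000 = 0
  Node 3: (V_3 - 10)/9100 + (V_3 - 0)/12000 + (V_3 - V_1)/43000 = 0
Collecting terms (coefficients in siemens):
  0.01357·V_1 - 0.00002326·V_3 = 0.1333
  0.0002165·V_3 - 0.00002326·V_1 = 0.001099
Determinant D = (0.01357)(0.0002165) - (-0.00002326)(-0.00002326) = 0.000002937
V_1 = [(0.1333)(0.0002165) - (-0.00002326)(0.001099)]/D = 9.837 V
V_3 = [(0.01357)(0.001099) - (0.1333)(-0.00002326)]/D = 6.133 V
V_th = V_1 - V_3 = 9.837 - 6.133 = 3.704 V
Step 2 — R_th: zero the source — replace V1 by a short circuit (node 2 merges into node 0) — and find the resistance seen between A (node 1) and B (node 3).
Reduce the network between node 1 (A) and node 3 (B) by series/parallel combination:
  Rp1 = R1 ‖ R2 (parallel, both between nodes 0 and 1) = 1/(1/75 + 1/4700) = 73.82 Ω
  Rp2 = R3 ‖ R4 (parallel, both between nodes 0 and 3) = 1/(1/9100 + 1/12000) = 5175 Ω
  Rs1 = Rp1 + Rp2 (series, joined only at node 0) = 73.82 + 5175 = 5249 Ω
  Rp3 = R5 ‖ Rs1 (parallel, both between nodes 1 and 3) = 1/(1/43000 + 1/5249) = 4678 Ω
R_th = 4.678 kΩ
I_n = V_th/R_th = 3.704/4678 = 0.0007917 A, and R_n = R_th = 4.678 kΩ

Final answer: I_n = 0.0007917 A, R_n = 4.678 kΩ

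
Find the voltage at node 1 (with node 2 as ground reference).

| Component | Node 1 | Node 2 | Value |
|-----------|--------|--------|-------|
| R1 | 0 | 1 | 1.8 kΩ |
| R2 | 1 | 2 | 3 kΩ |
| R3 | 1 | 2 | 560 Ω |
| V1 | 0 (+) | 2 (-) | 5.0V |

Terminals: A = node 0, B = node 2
Nodal analysis, taking node 2 as the 0 V reference.
Source V1 fixes V_0 = 5 V.
KCL at each unknown node (sum of currents leaving = 0; resistances in Ω):
  Node 1: (V_1 - 5)/1800 + (V_1 - 0)/3000 + (V_1 - 0)/560 = 0
Collecting terms: 0.002675 × V_1 = 0.002778  =>  V_1 = 1.039 V
The requested potential is V_1 = 1.039 V.

Final answer: V_1 = 1.039 V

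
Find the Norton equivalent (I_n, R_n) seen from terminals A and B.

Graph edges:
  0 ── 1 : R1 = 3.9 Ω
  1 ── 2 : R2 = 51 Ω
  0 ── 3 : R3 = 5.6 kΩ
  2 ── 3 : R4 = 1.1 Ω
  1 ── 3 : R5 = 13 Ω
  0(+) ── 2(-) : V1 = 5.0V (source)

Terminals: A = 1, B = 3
Find the Thévenin equivalent first; then I_n = V_th/R_th and R_n = R_th.
Step 1 — V_th is the open-circuit voltage V_A - V_B (nothing connected across the terminals).
Nodal analysis, taking node 2 as the 0 V reference.
Source V1 fixes V_0 = 5 V.
KCL at each unknown node (sum of currents leaving = 0; resistances in Ω):
  Node 1: (V_1 - 5)/3.9 + (V_1 - 0)/51 + (V_1 - V_3)/13 = 0
  Node 3: (V_3 - 5)/5600 + (V_3 - 0)/1.1 + (V_3 - V_1)/13 = 0
Collecting terms (coefficients in siemens):
  0.3529·V_1 - 0.07692·V_3 = 1.282
  0.9862·V_3 - 0.07692·V_1 = 0.0008929
Determinant D = (0.3529)(0.9862) - (-0.07692)(-0.07692) = 0.3422
V_1 = [(1.282)(0.9862) - (-0.07692)(0.0008929)]/D = 3.695 V
V_3 = [(0.3529)(0.0008929) - (1.282)(-0.07692)]/D = 0.2892 V
V_th = V_1 - V_3 = 3.695 - 0.2892 = 3.406 V
Step 2 — R_th: zero the source — replace V1 by a short circuit (node 2 merges into node 0) — and find the resistance seen between A (node 1) and B (node 3).
Reduce the network between node 1 (A) and node 3 (B) by series/parallel combination:
  Rp1 = R1 ‖ R2 (parallel, both between nodes 0 and 1) = 1/(1/3.9 + 1/51) = 3.623 Ω
  Rp2 = R3 ‖ R4 (parallel, both between nodes 0 and 3) = 1/(1/5600 + 1/1.1) = 1.1 Ω
  Rs1 = Rp1 + Rp2 (series, joined only at node 0) = 3.623 + 1.1 = 4.723 Ω
  Rp3 = R5 ‖ Rs1 (parallel, both between nodes 1 and 3) = 1/(1/13 + 1/4.723) = 3.464 Ω
R_th = 3.464 Ω
I_n = V_th/R_th = 3.406/3.464 = 0.9833 A, and R_n = R_th = 3.464 Ω

Final answer: I_n = 0.9833 A, R_n = 3.464 Ω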